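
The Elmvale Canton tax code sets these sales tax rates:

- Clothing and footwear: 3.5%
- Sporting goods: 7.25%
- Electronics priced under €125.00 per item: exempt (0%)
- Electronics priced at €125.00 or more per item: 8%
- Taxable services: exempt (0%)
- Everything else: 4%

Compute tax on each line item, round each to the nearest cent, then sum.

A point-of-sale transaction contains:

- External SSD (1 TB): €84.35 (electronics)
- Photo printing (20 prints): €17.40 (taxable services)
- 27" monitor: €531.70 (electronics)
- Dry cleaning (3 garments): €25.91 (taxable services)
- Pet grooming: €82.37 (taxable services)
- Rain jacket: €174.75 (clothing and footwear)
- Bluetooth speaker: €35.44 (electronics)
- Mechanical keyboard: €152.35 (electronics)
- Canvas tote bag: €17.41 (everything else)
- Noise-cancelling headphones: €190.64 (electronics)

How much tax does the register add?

€76.80

External SSD (1 TB) €84.35: electronics, under €125.00 → 0% → €0.00
Photo printing (20 prints) €17.40: taxable services → 0% → €0.00
27" monitor €531.70: electronics, €125.00 or more → 8% → €42.54
Dry cleaning (3 garments) €25.91: taxable services → 0% → €0.00
Pet grooming €82.37: taxable services → 0% → €0.00
Rain jacket €174.75: clothing and footwear → 3.5% → €6.12
Bluetooth speaker €35.44: electronics, under €125.00 → 0% → €0.00
Mechanical keyboard €152.35: electronics, €125.00 or more → 8% → €12.19
Canvas tote bag €17.41: everything else → 4% → €0.70
Noise-cancelling headphones €190.64: electronics, €125.00 or more → 8% → €15.25
Total tax = €42.54 + €6.12 + €12.19 + €0.70 + €15.25 = €76.80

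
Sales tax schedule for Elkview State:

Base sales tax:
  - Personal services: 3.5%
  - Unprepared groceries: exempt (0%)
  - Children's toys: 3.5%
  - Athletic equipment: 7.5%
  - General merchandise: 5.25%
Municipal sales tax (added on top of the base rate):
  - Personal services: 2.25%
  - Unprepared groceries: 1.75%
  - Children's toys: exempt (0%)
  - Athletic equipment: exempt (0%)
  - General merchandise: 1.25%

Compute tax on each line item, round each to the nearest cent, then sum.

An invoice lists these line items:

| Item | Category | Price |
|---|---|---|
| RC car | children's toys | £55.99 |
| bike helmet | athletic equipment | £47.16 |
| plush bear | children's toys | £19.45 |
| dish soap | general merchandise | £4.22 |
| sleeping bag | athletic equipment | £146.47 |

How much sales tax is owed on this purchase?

£17.44

RC car £55.99: children's toys → 3.5% + 0% municipal = 3.5% → £1.96
Bike helmet £47.16: athletic equipment → 7.5% + 0% municipal = 7.5% → £3.54
Plush bear £19.45: children's toys → 3.5% + 0% municipal = 3.5% → £0.68
Dish soap £4.22: general merchandise → 5.25% + 1.25% municipal = 6.5% → £0.27
Sleeping bag £146.47: athletic equipment → 7.5% + 0% municipal = 7.5% → £10.99
Total tax = £1.96 + £3.54 + £0.68 + £0.27 + £10.99 = £17.44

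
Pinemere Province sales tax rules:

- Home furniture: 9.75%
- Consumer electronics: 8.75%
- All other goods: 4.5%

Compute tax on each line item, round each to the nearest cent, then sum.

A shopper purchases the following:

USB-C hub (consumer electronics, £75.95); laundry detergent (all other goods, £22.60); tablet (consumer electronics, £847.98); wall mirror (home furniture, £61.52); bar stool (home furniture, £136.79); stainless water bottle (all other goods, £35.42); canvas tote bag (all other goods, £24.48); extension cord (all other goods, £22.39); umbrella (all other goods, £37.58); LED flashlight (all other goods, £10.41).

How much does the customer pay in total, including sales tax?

£1382.19

USB-C hub £75.95: consumer electronics → 8.75% → £6.65
Laundry detergent £22.60: all other goods → 4.5% → £1.02
Tablet £847.98: consumer electronics → 8.75% → £74.20
Wall mirror £61.52: home furniture → 9.75% → £6.00
Bar stool £136.79: home furniture → 9.75% → £13.34
Stainless water bottle £35.42: all other goods → 4.5% → £1.59
Canvas tote bag £24.48: all other goods → 4.5% → £1.10
Extension cord £22.39: all other goods → 4.5% → £1.01
Umbrella £37.58: all other goods → 4.5% → £1.69
LED flashlight £10.41: all other goods → 4.5% → £0.47
Subtotal = £1275.12; tax = £107.07; total due = £1382.19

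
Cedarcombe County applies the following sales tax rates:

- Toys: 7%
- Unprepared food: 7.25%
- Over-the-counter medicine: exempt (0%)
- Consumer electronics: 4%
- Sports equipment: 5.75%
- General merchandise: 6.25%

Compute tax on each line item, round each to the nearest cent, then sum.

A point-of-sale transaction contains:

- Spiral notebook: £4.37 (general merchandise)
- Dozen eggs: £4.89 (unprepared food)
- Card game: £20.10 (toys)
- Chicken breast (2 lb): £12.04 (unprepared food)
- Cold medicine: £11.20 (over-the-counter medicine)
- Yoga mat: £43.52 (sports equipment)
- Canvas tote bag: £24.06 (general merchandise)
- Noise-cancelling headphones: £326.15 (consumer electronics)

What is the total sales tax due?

Spiral notebook £4.37: general merchandise → 6.25% → £0.27
Dozen eggs £4.89: unprepared food → 7.25% → £0.35
Card game £20.10: toys → 7% → £1.41
Chicken breast (2 lb) £12.04: unprepared food → 7.25% → £0.87
Cold medicine £11.20: over-the-counter medicine → 0% → £0.00
Yoga mat £43.52: sports equipment → 5.75% → £2.50
Canvas tote bag £24.06: general merchandise → 6.25% → £1.50
Noise-cancelling headphones £326.15: consumer electronics → 4% → £13.05
Total tax = £0.27 + £0.35 + £1.41 + £0.87 + £2.50 + £1.50 + £13.05 = £19.95

£19.95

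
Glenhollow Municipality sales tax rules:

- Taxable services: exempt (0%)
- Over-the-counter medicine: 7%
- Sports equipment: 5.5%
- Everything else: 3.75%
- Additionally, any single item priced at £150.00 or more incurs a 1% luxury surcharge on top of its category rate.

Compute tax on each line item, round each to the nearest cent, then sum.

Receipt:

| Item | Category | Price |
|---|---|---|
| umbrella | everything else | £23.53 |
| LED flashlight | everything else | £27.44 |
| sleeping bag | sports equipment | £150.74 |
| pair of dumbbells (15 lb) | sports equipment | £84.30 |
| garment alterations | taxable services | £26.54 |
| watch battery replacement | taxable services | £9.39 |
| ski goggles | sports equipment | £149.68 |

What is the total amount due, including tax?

£496.20

Umbrella £23.53: everything else → 3.75% → £0.88
LED flashlight £27.44: everything else → 3.75% → £1.03
Sleeping bag £150.74: sports equipment → 5.5% + 1% surcharge = 6.5% → £9.80
Pair of dumbbells (15 lb) £84.30: sports equipment → 5.5% → £4.64
Garment alterations £26.54: taxable services → 0% → £0.00
Watch battery replacement £9.39: taxable services → 0% → £0.00
Ski goggles £149.68: sports equipment → 5.5% → £8.23
Subtotal = £471.62; tax = £24.58; total due = £496.20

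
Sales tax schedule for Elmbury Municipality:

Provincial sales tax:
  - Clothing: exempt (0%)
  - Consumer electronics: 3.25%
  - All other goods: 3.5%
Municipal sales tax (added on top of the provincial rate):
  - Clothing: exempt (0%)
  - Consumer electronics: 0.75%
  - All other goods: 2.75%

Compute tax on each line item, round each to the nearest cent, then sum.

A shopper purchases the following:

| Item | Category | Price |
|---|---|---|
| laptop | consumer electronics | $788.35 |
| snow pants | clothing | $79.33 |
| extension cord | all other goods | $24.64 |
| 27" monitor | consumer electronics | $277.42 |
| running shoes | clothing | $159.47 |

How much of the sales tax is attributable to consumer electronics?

Laptop $788.35: consumer electronics → 3.25% + 0.75% municipal = 4% → $31.53
27" monitor $277.42: consumer electronics → 3.25% + 0.75% municipal = 4% → $11.10
Tax on consumer electronics = $31.53 + $11.10 = $42.63

$42.63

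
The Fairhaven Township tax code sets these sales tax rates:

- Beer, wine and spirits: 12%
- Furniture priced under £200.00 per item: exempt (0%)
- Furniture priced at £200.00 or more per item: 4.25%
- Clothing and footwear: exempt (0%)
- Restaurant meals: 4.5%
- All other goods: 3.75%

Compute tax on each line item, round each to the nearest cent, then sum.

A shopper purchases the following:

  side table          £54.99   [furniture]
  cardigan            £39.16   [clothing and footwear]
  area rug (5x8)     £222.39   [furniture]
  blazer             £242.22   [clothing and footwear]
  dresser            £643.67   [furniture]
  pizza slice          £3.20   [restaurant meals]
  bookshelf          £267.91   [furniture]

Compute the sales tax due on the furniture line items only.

£48.20

Side table £54.99: furniture, under £200.00 → 0% → £0.00
Area rug (5x8) £222.39: furniture, £200.00 or more → 4.25% → £9.45
Dresser £643.67: furniture, £200.00 or more → 4.25% → £27.36
Bookshelf £267.91: furniture, £200.00 or more → 4.25% → £11.39
Tax on furniture = £0.00 + £9.45 + £27.36 + £11.39 = £48.20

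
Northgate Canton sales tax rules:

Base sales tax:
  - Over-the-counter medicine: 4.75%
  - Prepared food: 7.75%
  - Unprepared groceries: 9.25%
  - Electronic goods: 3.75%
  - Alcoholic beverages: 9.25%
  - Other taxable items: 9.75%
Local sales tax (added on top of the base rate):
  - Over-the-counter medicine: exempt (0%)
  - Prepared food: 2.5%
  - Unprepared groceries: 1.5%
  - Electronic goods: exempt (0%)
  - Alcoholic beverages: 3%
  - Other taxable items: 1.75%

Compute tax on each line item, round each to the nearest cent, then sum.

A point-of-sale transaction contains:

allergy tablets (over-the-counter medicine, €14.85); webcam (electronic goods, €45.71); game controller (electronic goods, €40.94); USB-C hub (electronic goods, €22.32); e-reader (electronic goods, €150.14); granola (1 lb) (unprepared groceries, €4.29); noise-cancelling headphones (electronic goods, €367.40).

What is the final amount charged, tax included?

€670.32

Allergy tablets €14.85: over-the-counter medicine → 4.75% + 0% local = 4.75% → €0.71
Webcam €45.71: electronic goods → 3.75% + 0% local = 3.75% → €1.71
Game controller €40.94: electronic goods → 3.75% + 0% local = 3.75% → €1.54
USB-C hub €22.32: electronic goods → 3.75% + 0% local = 3.75% → €0.84
E-reader €150.14: electronic goods → 3.75% + 0% local = 3.75% → €5.63
Granola (1 lb) €4.29: unprepared groceries → 9.25% + 1.5% local = 10.75% → €0.46
Noise-cancelling headphones €367.40: electronic goods → 3.75% + 0% local = 3.75% → €13.78
Subtotal = €645.65; tax = €24.67; total due = €670.32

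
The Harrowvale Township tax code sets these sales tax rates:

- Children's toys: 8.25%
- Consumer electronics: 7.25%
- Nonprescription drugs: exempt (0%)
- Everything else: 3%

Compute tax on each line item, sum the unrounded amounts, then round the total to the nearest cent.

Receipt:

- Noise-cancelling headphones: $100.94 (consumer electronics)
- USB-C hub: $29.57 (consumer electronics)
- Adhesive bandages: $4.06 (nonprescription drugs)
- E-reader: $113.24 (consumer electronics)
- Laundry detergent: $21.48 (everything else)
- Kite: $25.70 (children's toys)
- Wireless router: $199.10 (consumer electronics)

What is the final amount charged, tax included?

Noise-cancelling headphones $100.94: consumer electronics → 7.25% → $7.31815
USB-C hub $29.57: consumer electronics → 7.25% → $2.143825
Adhesive bandages $4.06: nonprescription drugs → 0% → $0.00
E-reader $113.24: consumer electronics → 7.25% → $8.2099
Laundry detergent $21.48: everything else → 3% → $0.6444
Kite $25.70: children's toys → 8.25% → $2.12025
Wireless router $199.10: consumer electronics → 7.25% → $14.43475
Subtotal = $494.09; unrounded tax = $34.871275 → $34.87; total due = $528.96

$528.96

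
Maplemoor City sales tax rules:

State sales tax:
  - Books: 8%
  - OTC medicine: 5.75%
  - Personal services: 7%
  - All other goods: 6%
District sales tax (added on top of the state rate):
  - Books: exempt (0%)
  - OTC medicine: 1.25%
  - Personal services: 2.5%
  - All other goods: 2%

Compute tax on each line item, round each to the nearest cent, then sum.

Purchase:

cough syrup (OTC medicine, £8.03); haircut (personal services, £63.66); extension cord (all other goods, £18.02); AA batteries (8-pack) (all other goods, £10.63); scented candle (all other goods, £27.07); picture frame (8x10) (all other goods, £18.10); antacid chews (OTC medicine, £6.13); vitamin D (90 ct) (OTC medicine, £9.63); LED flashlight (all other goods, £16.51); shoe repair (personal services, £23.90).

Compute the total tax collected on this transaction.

Cough syrup £8.03: OTC medicine → 5.75% + 1.25% district = 7% → £0.56
Haircut £63.66: personal services → 7% + 2.5% district = 9.5% → £6.05
Extension cord £18.02: all other goods → 6% + 2% district = 8% → £1.44
AA batteries (8-pack) £10.63: all other goods → 6% + 2% district = 8% → £0.85
Scented candle £27.07: all other goods → 6% + 2% district = 8% → £2.17
Picture frame (8x10) £18.10: all other goods → 6% + 2% district = 8% → £1.45
Antacid chews £6.13: OTC medicine → 5.75% + 1.25% district = 7% → £0.43
Vitamin D (90 ct) £9.63: OTC medicine → 5.75% + 1.25% district = 7% → £0.67
LED flashlight £16.51: all other goods → 6% + 2% district = 8% → £1.32
Shoe repair £23.90: personal services → 7% + 2.5% district = 9.5% → £2.27
Total tax = £0.56 + £6.05 + £1.44 + £0.85 + £2.17 + £1.45 + £0.43 + £0.67 + £1.32 + £2.27 = £17.21

£17.21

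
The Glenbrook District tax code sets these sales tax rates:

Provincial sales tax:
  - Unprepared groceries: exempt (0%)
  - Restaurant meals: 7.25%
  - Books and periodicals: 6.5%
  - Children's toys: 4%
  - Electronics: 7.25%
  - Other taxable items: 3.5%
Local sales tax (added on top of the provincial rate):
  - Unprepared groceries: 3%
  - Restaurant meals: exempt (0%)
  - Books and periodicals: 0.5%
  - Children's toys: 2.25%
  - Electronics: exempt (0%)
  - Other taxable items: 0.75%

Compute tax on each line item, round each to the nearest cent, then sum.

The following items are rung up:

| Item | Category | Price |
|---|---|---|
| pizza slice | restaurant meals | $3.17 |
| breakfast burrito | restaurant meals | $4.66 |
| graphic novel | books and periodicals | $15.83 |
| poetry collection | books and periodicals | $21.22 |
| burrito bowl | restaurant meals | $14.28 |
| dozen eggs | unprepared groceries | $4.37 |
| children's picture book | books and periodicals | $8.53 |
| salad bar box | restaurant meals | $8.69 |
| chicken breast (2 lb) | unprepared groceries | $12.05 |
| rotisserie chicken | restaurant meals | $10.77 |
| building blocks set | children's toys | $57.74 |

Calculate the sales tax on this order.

Pizza slice $3.17: restaurant meals → 7.25% + 0% local = 7.25% → $0.23
Breakfast burrito $4.66: restaurant meals → 7.25% + 0% local = 7.25% → $0.34
Graphic novel $15.83: books and periodicals → 6.5% + 0.5% local = 7% → $1.11
Poetry collection $21.22: books and periodicals → 6.5% + 0.5% local = 7% → $1.49
Burrito bowl $14.28: restaurant meals → 7.25% + 0% local = 7.25% → $1.04
Dozen eggs $4.37: unprepared groceries → 0% + 3% local = 3% → $0.13
Children's picture book $8.53: books and periodicals → 6.5% + 0.5% local = 7% → $0.60
Salad bar box $8.69: restaurant meals → 7.25% + 0% local = 7.25% → $0.63
Chicken breast (2 lb) $12.05: unprepared groceries → 0% + 3% local = 3% → $0.36
Rotisserie chicken $10.77: restaurant meals → 7.25% + 0% local = 7.25% → $0.78
Building blocks set $57.74: children's toys → 4% + 2.25% local = 6.25% → $3.61
Total tax = $0.23 + $0.34 + $1.11 + $1.49 + $1.04 + $0.13 + $0.60 + $0.63 + $0.36 + $0.78 + $3.61 = $10.32

$10.32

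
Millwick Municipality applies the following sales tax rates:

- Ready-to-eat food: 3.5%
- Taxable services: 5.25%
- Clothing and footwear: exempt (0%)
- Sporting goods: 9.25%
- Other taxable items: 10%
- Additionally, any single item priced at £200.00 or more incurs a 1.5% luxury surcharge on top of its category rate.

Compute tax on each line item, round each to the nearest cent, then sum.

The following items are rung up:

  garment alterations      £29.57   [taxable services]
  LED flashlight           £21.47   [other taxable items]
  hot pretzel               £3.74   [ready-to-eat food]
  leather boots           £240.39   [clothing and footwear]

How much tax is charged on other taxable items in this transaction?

LED flashlight £21.47: other taxable items → 10% → £2.15
Tax on other taxable items = £2.15

£2.15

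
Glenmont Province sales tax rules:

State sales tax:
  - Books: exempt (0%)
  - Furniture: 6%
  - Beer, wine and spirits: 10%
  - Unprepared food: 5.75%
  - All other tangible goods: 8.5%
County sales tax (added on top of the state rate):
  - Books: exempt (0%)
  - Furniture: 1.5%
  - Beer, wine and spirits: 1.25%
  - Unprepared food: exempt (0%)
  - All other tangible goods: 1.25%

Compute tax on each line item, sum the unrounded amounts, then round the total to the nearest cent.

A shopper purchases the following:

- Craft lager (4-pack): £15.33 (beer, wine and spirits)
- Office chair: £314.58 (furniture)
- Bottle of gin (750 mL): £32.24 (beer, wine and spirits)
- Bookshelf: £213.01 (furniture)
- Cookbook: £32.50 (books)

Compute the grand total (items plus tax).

£652.58

Craft lager (4-pack) £15.33: beer, wine and spirits → 10% + 1.25% county = 11.25% → £1.724625
Office chair £314.58: furniture → 6% + 1.5% county = 7.5% → £23.5935
Bottle of gin (750 mL) £32.24: beer, wine and spirits → 10% + 1.25% county = 11.25% → £3.627
Bookshelf £213.01: furniture → 6% + 1.5% county = 7.5% → £15.97575
Cookbook £32.50: books → 0% + 0% county = 0% → £0.00
Subtotal = £607.66; unrounded tax = £44.920875 → £44.92; total due = £652.58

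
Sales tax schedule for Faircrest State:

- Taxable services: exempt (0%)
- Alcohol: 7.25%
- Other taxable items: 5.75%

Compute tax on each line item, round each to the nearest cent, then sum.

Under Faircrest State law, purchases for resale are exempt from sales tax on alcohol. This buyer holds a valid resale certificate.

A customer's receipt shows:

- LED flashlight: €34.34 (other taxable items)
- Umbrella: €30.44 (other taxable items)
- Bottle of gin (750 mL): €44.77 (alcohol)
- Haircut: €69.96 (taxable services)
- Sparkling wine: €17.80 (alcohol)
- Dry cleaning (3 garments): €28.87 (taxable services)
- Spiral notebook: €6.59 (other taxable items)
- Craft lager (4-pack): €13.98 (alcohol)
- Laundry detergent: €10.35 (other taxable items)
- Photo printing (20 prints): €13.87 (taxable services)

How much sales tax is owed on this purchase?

€4.70

LED flashlight €34.34: other taxable items → 5.75% → €1.97
Umbrella €30.44: other taxable items → 5.75% → €1.75
Bottle of gin (750 mL) €44.77: alcohol, buyer-exempt → 0% → €0.00
Haircut €69.96: taxable services → 0% → €0.00
Sparkling wine €17.80: alcohol, buyer-exempt → 0% → €0.00
Dry cleaning (3 garments) €28.87: taxable services → 0% → €0.00
Spiral notebook €6.59: other taxable items → 5.75% → €0.38
Craft lager (4-pack) €13.98: alcohol, buyer-exempt → 0% → €0.00
Laundry detergent €10.35: other taxable items → 5.75% → €0.60
Photo printing (20 prints) €13.87: taxable services → 0% → €0.00
Total tax = €1.97 + €1.75 + €0.38 + €0.60 = €4.70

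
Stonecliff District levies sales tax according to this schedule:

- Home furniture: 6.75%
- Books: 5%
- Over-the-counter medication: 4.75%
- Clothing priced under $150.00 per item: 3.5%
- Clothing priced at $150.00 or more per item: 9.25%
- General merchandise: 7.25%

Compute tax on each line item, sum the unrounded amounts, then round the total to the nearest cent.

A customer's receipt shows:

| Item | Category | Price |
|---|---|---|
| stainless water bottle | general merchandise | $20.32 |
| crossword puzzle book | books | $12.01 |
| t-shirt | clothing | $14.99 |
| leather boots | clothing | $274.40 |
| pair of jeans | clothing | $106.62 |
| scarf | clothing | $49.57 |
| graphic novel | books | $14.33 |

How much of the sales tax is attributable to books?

Crossword puzzle book $12.01: books → 5% → $0.6005
Graphic novel $14.33: books → 5% → $0.7165
Tax on books: unrounded sum = $1.317 → $1.32

$1.32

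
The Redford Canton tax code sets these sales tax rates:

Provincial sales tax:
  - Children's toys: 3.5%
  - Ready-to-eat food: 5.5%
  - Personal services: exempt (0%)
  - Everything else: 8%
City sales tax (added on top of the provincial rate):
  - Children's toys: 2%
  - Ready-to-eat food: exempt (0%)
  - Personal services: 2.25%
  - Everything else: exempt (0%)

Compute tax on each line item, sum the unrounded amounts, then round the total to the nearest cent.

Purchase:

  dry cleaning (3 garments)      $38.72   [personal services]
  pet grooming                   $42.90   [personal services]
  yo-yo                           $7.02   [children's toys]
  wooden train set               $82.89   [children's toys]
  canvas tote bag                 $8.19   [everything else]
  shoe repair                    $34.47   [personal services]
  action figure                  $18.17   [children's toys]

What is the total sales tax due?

$9.21

Dry cleaning (3 garments) $38.72: personal services → 0% + 2.25% city = 2.25% → $0.8712
Pet grooming $42.90: personal services → 0% + 2.25% city = 2.25% → $0.96525
Yo-yo $7.02: children's toys → 3.5% + 2% city = 5.5% → $0.3861
Wooden train set $82.89: children's toys → 3.5% + 2% city = 5.5% → $4.55895
Canvas tote bag $8.19: everything else → 8% + 0% city = 8% → $0.6552
Shoe repair $34.47: personal services → 0% + 2.25% city = 2.25% → $0.775575
Action figure $18.17: children's toys → 3.5% + 2% city = 5.5% → $0.99935
Unrounded tax sum = $9.211625 → $9.21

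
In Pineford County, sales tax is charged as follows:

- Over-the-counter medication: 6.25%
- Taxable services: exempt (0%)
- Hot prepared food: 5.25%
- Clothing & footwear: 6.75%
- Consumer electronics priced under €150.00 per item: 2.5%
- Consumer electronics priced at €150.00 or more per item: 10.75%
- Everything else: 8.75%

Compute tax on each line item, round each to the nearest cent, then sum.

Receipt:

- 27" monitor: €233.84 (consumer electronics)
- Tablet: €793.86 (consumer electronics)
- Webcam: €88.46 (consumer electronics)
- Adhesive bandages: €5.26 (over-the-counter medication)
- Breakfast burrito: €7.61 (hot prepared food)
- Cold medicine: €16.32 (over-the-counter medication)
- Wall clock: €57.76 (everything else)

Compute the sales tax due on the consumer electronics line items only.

27" monitor €233.84: consumer electronics, €150.00 or more → 10.75% → €25.14
Tablet €793.86: consumer electronics, €150.00 or more → 10.75% → €85.34
Webcam €88.46: consumer electronics, under €150.00 → 2.5% → €2.21
Tax on consumer electronics = €25.14 + €85.34 + €2.21 = €112.69

€112.69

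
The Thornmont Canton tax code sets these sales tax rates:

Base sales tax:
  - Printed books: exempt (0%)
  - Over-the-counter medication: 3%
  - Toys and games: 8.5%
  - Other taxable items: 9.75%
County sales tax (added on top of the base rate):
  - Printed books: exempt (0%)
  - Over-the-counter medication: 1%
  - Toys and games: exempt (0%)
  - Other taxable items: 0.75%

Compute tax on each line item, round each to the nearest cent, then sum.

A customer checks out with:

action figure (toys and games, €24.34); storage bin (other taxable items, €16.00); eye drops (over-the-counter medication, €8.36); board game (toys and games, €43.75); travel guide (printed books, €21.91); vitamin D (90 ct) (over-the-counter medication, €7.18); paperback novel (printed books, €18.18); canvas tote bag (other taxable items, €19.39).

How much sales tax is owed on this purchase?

Action figure €24.34: toys and games → 8.5% + 0% county = 8.5% → €2.07
Storage bin €16.00: other taxable items → 9.75% + 0.75% county = 10.5% → €1.68
Eye drops €8.36: over-the-counter medication → 3% + 1% county = 4% → €0.33
Board game €43.75: toys and games → 8.5% + 0% county = 8.5% → €3.72
Travel guide €21.91: printed books → 0% + 0% county = 0% → €0.00
Vitamin D (90 ct) €7.18: over-the-counter medication → 3% + 1% county = 4% → €0.29
Paperback novel €18.18: printed books → 0% + 0% county = 0% → €0.00
Canvas tote bag €19.39: other taxable items → 9.75% + 0.75% county = 10.5% → €2.04
Total tax = €2.07 + €1.68 + €0.33 + €3.72 + €0.29 + €2.04 = €10.13

€10.13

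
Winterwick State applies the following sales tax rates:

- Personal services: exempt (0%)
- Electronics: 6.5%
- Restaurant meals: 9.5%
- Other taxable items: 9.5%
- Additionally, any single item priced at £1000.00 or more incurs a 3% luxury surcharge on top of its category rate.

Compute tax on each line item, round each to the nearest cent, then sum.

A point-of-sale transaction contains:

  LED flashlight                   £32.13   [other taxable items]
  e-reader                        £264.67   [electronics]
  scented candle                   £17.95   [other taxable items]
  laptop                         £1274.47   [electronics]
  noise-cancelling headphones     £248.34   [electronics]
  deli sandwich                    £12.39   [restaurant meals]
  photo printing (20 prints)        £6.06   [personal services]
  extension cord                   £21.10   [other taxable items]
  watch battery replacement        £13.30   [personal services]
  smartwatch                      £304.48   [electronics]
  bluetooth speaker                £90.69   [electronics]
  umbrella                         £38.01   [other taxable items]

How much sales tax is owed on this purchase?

£191.64

LED flashlight £32.13: other taxable items → 9.5% → £3.05
E-reader £264.67: electronics → 6.5% → £17.20
Scented candle £17.95: other taxable items → 9.5% → £1.71
Laptop £1274.47: electronics → 6.5% + 3% surcharge = 9.5% → £121.07
Noise-cancelling headphones £248.34: electronics → 6.5% → £16.14
Deli sandwich £12.39: restaurant meals → 9.5% → £1.18
Photo printing (20 prints) £6.06: personal services → 0% → £0.00
Extension cord £21.10: other taxable items → 9.5% → £2.00
Watch battery replacement £13.30: personal services → 0% → £0.00
Smartwatch £304.48: electronics → 6.5% → £19.79
Bluetooth speaker £90.69: electronics → 6.5% → £5.89
Umbrella £38.01: other taxable items → 9.5% → £3.61
Total tax = £3.05 + £17.20 + £1.71 + £121.07 + £16.14 + £1.18 + £2.00 + £19.79 + £5.89 + £3.61 = £191.64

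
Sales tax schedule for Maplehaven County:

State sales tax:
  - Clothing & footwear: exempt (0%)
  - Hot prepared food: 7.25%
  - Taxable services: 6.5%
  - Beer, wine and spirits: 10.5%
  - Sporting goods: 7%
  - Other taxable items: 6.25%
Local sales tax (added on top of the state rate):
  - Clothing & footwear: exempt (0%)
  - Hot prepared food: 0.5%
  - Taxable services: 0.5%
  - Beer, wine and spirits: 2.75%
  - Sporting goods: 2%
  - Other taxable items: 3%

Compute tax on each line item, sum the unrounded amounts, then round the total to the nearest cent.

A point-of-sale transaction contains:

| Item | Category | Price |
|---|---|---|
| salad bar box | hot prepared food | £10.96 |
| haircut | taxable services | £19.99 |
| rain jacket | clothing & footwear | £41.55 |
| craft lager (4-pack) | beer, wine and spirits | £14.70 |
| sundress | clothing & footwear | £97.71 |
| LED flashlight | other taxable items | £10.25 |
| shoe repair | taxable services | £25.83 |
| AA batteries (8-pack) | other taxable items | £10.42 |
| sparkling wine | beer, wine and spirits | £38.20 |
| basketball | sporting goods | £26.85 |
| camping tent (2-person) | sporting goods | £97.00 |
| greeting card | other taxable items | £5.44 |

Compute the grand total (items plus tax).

Salad bar box £10.96: hot prepared food → 7.25% + 0.5% local = 7.75% → £0.8494
Haircut £19.99: taxable services → 6.5% + 0.5% local = 7% → £1.3993
Rain jacket £41.55: clothing & footwear → 0% + 0% local = 0% → £0.00
Craft lager (4-pack) £14.70: beer, wine and spirits → 10.5% + 2.75% local = 13.25% → £1.94775
Sundress £97.71: clothing & footwear → 0% + 0% local = 0% → £0.00
LED flashlight £10.25: other taxable items → 6.25% + 3% local = 9.25% → £0.948125
Shoe repair £25.83: taxable services → 6.5% + 0.5% local = 7% → £1.8081
AA batteries (8-pack) £10.42: other taxable items → 6.25% + 3% local = 9.25% → £0.96385
Sparkling wine £38.20: beer, wine and spirits → 10.5% + 2.75% local = 13.25% → £5.0615
Basketball £26.85: sporting goods → 7% + 2% local = 9% → £2.4165
Camping tent (2-person) £97.00: sporting goods → 7% + 2% local = 9% → £8.73
Greeting card £5.44: other taxable items → 6.25% + 3% local = 9.25% → £0.5032
Subtotal = £398.90; unrounded tax = £24.627725 → £24.63; total due = £423.53

£423.53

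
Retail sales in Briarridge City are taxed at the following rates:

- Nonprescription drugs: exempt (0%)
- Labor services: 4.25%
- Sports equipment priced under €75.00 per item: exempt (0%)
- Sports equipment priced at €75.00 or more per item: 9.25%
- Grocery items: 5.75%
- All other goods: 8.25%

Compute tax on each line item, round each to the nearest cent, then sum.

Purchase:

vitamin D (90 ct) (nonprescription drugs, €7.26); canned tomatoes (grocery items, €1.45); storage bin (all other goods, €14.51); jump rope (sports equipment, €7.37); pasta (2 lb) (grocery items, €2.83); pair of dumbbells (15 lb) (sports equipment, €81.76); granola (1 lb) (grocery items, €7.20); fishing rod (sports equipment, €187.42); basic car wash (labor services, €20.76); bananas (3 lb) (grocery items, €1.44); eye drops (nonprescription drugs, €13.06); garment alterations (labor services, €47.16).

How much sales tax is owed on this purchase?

Vitamin D (90 ct) €7.26: nonprescription drugs → 0% → €0.00
Canned tomatoes €1.45: grocery items → 5.75% → €0.08
Storage bin €14.51: all other goods → 8.25% → €1.20
Jump rope €7.37: sports equipment, under €75.00 → 0% → €0.00
Pasta (2 lb) €2.83: grocery items → 5.75% → €0.16
Pair of dumbbells (15 lb) €81.76: sports equipment, €75.00 or more → 9.25% → €7.56
Granola (1 lb) €7.20: grocery items → 5.75% → €0.41
Fishing rod €187.42: sports equipment, €75.00 or more → 9.25% → €17.34
Basic car wash €20.76: labor services → 4.25% → €0.88
Bananas (3 lb) €1.44: grocery items → 5.75% → €0.08
Eye drops €13.06: nonprescription drugs → 0% → €0.00
Garment alterations €47.16: labor services → 4.25% → €2.00
Total tax = €0.08 + €1.20 + €0.16 + €7.56 + €0.41 + €17.34 + €0.88 + €0.08 + €2.00 = €29.71

€29.71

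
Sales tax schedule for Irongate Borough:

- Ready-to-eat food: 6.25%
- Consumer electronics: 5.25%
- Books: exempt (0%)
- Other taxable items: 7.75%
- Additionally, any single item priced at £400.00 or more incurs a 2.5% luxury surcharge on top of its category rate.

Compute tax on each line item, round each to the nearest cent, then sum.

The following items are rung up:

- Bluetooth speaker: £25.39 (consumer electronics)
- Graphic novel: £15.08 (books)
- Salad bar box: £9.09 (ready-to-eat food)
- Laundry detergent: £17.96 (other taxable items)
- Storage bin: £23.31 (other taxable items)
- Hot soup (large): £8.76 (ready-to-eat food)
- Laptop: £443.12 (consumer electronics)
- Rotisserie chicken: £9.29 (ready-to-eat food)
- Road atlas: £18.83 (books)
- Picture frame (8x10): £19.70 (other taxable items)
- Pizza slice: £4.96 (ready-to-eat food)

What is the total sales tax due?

Bluetooth speaker £25.39: consumer electronics → 5.25% → £1.33
Graphic novel £15.08: books → 0% → £0.00
Salad bar box £9.09: ready-to-eat food → 6.25% → £0.57
Laundry detergent £17.96: other taxable items → 7.75% → £1.39
Storage bin £23.31: other taxable items → 7.75% → £1.81
Hot soup (large) £8.76: ready-to-eat food → 6.25% → £0.55
Laptop £443.12: consumer electronics → 5.25% + 2.5% surcharge = 7.75% → £34.34
Rotisserie chicken £9.29: ready-to-eat food → 6.25% → £0.58
Road atlas £18.83: books → 0% → £0.00
Picture frame (8x10) £19.70: other taxable items → 7.75% → £1.53
Pizza slice £4.96: ready-to-eat food → 6.25% → £0.31
Total tax = £1.33 + £0.57 + £1.39 + £1.81 + £0.55 + £34.34 + £0.58 + £1.53 + £0.31 = £42.41

£42.41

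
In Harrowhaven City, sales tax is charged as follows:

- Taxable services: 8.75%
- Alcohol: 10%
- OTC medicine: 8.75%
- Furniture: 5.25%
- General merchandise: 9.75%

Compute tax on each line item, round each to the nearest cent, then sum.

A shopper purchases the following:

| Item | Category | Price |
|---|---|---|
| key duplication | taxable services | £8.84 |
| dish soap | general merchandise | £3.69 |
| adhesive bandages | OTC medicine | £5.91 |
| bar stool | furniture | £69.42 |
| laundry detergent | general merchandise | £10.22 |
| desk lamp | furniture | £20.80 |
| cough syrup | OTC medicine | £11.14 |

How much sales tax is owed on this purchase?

£8.35

Key duplication £8.84: taxable services → 8.75% → £0.77
Dish soap £3.69: general merchandise → 9.75% → £0.36
Adhesive bandages £5.91: OTC medicine → 8.75% → £0.52
Bar stool £69.42: furniture → 5.25% → £3.64
Laundry detergent £10.22: general merchandise → 9.75% → £1.00
Desk lamp £20.80: furniture → 5.25% → £1.09
Cough syrup £11.14: OTC medicine → 8.75% → £0.97
Total tax = £0.77 + £0.36 + £0.52 + £3.64 + £1.00 + £1.09 + £0.97 = £8.35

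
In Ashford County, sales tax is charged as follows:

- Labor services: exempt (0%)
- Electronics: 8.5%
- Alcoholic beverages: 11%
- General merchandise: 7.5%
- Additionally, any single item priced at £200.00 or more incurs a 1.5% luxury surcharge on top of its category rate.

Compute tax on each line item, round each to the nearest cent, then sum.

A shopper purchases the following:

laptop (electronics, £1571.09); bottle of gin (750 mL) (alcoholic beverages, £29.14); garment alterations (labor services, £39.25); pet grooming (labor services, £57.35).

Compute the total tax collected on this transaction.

Laptop £1571.09: electronics → 8.5% + 1.5% surcharge = 10% → £157.11
Bottle of gin (750 mL) £29.14: alcoholic beverages → 11% → £3.21
Garment alterations £39.25: labor services → 0% → £0.00
Pet grooming £57.35: labor services → 0% → £0.00
Total tax = £157.11 + £3.21 = £160.32

£160.32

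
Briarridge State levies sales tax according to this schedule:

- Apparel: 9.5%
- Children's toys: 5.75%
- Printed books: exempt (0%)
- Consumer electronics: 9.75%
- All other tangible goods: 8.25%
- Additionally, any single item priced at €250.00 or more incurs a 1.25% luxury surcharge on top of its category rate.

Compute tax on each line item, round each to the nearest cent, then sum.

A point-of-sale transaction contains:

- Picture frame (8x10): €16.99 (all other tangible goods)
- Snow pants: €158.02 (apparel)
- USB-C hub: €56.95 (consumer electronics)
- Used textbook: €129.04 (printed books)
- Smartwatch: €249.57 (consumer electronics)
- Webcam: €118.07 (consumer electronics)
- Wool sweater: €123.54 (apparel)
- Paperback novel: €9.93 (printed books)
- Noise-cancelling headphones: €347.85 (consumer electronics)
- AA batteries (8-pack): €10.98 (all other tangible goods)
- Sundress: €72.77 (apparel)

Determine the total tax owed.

Picture frame (8x10) €16.99: all other tangible goods → 8.25% → €1.40
Snow pants €158.02: apparel → 9.5% → €15.01
USB-C hub €56.95: consumer electronics → 9.75% → €5.55
Used textbook €129.04: printed books → 0% → €0.00
Smartwatch €249.57: consumer electronics → 9.75% → €24.33
Webcam €118.07: consumer electronics → 9.75% → €11.51
Wool sweater €123.54: apparel → 9.5% → €11.74
Paperback novel €9.93: printed books → 0% → €0.00
Noise-cancelling headphones €347.85: consumer electronics → 9.75% + 1.25% surcharge = 11% → €38.26
AA batteries (8-pack) €10.98: all other tangible goods → 8.25% → €0.91
Sundress €72.77: apparel → 9.5% → €6.91
Total tax = €1.40 + €15.01 + €5.55 + €24.33 + €11.51 + €11.74 + €38.26 + €0.91 + €6.91 = €115.62

€115.62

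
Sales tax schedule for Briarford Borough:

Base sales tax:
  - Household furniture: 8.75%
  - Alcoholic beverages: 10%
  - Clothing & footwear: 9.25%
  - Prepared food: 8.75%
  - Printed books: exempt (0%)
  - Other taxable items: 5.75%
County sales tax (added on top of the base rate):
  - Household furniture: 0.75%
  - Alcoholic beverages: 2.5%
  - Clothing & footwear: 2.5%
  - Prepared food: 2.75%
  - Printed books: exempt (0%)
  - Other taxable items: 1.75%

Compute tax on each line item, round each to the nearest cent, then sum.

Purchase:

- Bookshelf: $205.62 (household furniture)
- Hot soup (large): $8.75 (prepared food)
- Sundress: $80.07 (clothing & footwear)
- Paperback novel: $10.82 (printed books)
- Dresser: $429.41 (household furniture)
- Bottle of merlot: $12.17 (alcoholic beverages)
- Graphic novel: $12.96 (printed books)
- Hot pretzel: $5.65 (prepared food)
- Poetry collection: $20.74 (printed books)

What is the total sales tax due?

$72.91

Bookshelf $205.62: household furniture → 8.75% + 0.75% county = 9.5% → $19.53
Hot soup (large) $8.75: prepared food → 8.75% + 2.75% county = 11.5% → $1.01
Sundress $80.07: clothing & footwear → 9.25% + 2.5% county = 11.75% → $9.41
Paperback novel $10.82: printed books → 0% + 0% county = 0% → $0.00
Dresser $429.41: household furniture → 8.75% + 0.75% county = 9.5% → $40.79
Bottle of merlot $12.17: alcoholic beverages → 10% + 2.5% county = 12.5% → $1.52
Graphic novel $12.96: printed books → 0% + 0% county = 0% → $0.00
Hot pretzel $5.65: prepared food → 8.75% + 2.75% county = 11.5% → $0.65
Poetry collection $20.74: printed books → 0% + 0% county = 0% → $0.00
Total tax = $19.53 + $1.01 + $9.41 + $40.79 + $1.52 + $0.65 = $72.91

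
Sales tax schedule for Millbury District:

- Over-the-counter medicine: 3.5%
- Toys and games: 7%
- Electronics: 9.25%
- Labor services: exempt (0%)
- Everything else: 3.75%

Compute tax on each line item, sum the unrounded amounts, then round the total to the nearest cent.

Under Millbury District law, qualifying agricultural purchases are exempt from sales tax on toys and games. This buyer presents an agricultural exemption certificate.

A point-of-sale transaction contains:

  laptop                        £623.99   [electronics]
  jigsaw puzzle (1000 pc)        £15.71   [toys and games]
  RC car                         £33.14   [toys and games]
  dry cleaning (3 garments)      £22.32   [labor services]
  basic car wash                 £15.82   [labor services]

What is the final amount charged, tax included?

Laptop £623.99: electronics → 9.25% → £57.719075
Jigsaw puzzle (1000 pc) £15.71: toys and games, buyer-exempt → 0% → £0.00
RC car £33.14: toys and games, buyer-exempt → 0% → £0.00
Dry cleaning (3 garments) £22.32: labor services → 0% → £0.00
Basic car wash £15.82: labor services → 0% → £0.00
Subtotal = £710.98; unrounded tax = £57.719075 → £57.72; total due = £768.70

£768.70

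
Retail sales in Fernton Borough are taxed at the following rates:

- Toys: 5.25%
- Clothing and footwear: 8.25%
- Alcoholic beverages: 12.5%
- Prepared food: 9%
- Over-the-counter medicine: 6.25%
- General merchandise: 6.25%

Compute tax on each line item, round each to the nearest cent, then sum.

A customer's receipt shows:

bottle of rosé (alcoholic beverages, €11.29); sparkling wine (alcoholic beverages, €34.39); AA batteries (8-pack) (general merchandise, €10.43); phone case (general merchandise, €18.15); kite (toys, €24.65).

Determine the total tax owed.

Bottle of rosé €11.29: alcoholic beverages → 12.5% → €1.41
Sparkling wine €34.39: alcoholic beverages → 12.5% → €4.30
AA batteries (8-pack) €10.43: general merchandise → 6.25% → €0.65
Phone case €18.15: general merchandise → 6.25% → €1.13
Kite €24.65: toys → 5.25% → €1.29
Total tax = €1.41 + €4.30 + €0.65 + €1.13 + €1.29 = €8.78

€8.78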